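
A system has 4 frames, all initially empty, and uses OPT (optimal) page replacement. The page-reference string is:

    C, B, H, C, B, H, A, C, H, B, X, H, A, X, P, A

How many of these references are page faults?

C → miss, frames {C}
B → miss, frames {C,B}
H → miss, frames {C,B,H}
C → hit
B → hit
H → hit
A → miss, frames {C,B,H,A}
C → hit
H → hit
B → hit
X → miss, evict B, frames {C,H,A,X}
H → hit
A → hit
X → hit
P → miss, evict X, frames {C,H,A,P}
A → hit
Page faults: 6.

6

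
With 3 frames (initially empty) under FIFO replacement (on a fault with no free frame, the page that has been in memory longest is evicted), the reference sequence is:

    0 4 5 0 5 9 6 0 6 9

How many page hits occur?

4

0: miss, frames [0]
4: miss, frames [0, 4]
5: miss, frames [0, 4, 5]
0: hit
5: hit
9: miss, evict 0, frames [4, 5, 9]
6: miss, evict 4, frames [5, 9, 6]
0: miss, evict 5, frames [9, 6, 0]
6: hit
9: hit
Hits: 4.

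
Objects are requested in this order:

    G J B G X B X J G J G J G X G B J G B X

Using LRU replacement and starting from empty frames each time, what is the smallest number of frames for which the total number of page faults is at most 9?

3

f=1: 20 faults
f=2: 14 faults
f=3: 9 faults
f=4: 4 faults
Smallest f with faults ≤ 9 is 3.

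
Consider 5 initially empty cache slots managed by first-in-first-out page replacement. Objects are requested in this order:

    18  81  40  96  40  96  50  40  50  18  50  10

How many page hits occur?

6

18 -> fault, frames {18}
81 -> fault, frames {18,81}
40 -> fault, frames {18,81,40}
96 -> fault, frames {18,81,40,96}
40 -> hit
96 -> hit
50 -> fault, frames {18,81,40,96,50}
40 -> hit
50 -> hit
18 -> hit
50 -> hit
10 -> fault, evict 18, frames {81,40,96,50,10}
Hits: 6.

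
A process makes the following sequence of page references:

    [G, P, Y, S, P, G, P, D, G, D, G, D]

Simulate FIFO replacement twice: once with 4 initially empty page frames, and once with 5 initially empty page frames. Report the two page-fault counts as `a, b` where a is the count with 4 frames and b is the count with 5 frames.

4 frames: F F F F . . . F F . . . → 6 faults.
5 frames: F F F F . . . F . . . . → 5 faults.
5 < 6: adding a frame reduced faults, as is typical.

6, 5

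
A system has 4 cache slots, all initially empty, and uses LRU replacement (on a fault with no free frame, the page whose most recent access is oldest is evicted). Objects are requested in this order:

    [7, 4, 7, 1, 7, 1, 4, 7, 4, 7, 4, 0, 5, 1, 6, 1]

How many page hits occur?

7: fault, frames (7)
4: fault, frames (7 4)
7: hit
1: fault, frames (4 7 1)
7: hit
1: hit
4: hit
7: hit
4: hit
7: hit
4: hit
0: fault, frames (1 7 4 0)
5: fault, evict 1, frames (7 4 0 5)
1: fault, evict 7, frames (4 0 5 1)
6: fault, evict 4, frames (0 5 1 6)
1: hit
Hits: 9.

9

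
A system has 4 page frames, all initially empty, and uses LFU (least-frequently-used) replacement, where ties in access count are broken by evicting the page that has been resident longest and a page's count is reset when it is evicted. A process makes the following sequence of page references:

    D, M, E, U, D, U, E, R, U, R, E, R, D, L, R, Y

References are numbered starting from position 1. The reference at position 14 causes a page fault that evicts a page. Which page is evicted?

pos 1: D: miss, frames [D]
pos 2: M: miss, frames [D, M]
pos 3: E: miss, frames [D, M, E]
pos 4: U: miss, frames [D, M, E, U]
pos 5: D: hit
pos 6: U: hit
pos 7: E: hit
pos 8: R: miss, evict M, frames [D, E, U, R]
pos 9: U: hit
pos 10: R: hit
pos 11: E: hit
pos 12: R: hit
pos 13: D: hit
pos 14: L: miss, evict D, frames [E, U, R, L]
At position 14, page D is evicted.

D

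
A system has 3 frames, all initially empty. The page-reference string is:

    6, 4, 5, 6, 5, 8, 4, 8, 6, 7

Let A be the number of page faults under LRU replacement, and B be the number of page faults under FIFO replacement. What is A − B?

Under LRU: F F F . . F F . F F → 7 faults.
Under FIFO: F F F . . F . . F F → 6 faults.
A − B = 7 − 6 = 1.

1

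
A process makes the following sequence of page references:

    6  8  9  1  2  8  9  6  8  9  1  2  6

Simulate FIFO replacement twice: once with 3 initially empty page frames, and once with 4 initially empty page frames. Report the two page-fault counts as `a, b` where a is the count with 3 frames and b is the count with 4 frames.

10, 11

3 frames: F F F F F F F F . . F F . → 10 faults.
4 frames: F F F F F . . F F F F F F → 11 faults.
11 > 10: adding a frame increased faults — Belady's anomaly.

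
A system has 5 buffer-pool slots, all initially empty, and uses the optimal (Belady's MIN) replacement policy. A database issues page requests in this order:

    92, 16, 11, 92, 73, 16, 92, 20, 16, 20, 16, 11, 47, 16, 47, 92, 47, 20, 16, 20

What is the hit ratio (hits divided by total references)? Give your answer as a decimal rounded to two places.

92 → miss, frames [92]
16 → miss, frames [92, 16]
11 → miss, frames [92, 16, 11]
92 → hit
73 → miss, frames [92, 16, 11, 73]
16 → hit
92 → hit
20 → miss, frames [92, 16, 11, 73, 20]
16 → hit
20 → hit
16 → hit
11 → hit
47 → miss, evict 73, frames [92, 16, 11, 20, 47]
16 → hit
47 → hit
92 → hit
47 → hit
20 → hit
16 → hit
20 → hit
Hits: 14 of 20 references → 14/20 = 0.7000.

0.70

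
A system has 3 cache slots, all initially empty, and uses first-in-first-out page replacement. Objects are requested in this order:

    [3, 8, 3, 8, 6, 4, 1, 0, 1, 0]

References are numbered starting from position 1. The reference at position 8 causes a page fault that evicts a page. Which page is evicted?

6

pos 1: 3: fault, frames {3}
pos 2: 8: fault, frames {3,8}
pos 3: 3: hit
pos 4: 8: hit
pos 5: 6: fault, frames {3,8,6}
pos 6: 4: fault, evict 3, frames {8,6,4}
pos 7: 1: fault, evict 8, frames {6,4,1}
pos 8: 0: fault, evict 6, frames {4,1,0}
At position 8, page 6 is evicted.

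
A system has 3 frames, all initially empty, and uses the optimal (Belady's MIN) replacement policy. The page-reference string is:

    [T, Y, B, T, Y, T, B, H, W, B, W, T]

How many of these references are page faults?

T → fault, frames (T)
Y → fault, frames (T Y)
B → fault, frames (T Y B)
T → hit
Y → hit
T → hit
B → hit
H → fault, evict Y, frames (T B H)
W → fault, evict H, frames (T B W)
B → hit
W → hit
T → hit
Page faults: 5.

5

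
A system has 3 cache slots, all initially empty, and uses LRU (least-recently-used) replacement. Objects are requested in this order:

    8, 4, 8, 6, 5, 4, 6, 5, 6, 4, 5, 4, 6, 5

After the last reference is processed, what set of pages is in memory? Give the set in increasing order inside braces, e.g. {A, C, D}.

{4, 5, 6}

8: miss, frames [8]
4: miss, frames [8, 4]
8: hit
6: miss, frames [4, 8, 6]
5: miss, evict 4, frames [8, 6, 5]
4: miss, evict 8, frames [6, 5, 4]
6: hit
5: hit
6: hit
4: hit
5: hit
4: hit
6: hit
5: hit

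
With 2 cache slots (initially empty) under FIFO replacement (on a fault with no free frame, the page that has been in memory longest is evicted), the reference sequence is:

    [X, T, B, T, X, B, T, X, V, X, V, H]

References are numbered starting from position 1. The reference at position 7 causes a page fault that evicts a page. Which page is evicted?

B

pos 1: X → miss, frames [X]
pos 2: T → miss, frames [X, T]
pos 3: B → miss, evict X, frames [T, B]
pos 4: T → hit
pos 5: X → miss, evict T, frames [B, X]
pos 6: B → hit
pos 7: T → miss, evict B, frames [X, T]
At position 7, page B is evicted.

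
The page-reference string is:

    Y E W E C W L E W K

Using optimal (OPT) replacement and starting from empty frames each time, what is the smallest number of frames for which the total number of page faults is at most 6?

f=1: 10 faults
f=2: 7 faults
f=3: 6 faults
f=4: 6 faults
f=5: 6 faults
f=6: 6 faults
Smallest f with faults ≤ 6 is 3.

3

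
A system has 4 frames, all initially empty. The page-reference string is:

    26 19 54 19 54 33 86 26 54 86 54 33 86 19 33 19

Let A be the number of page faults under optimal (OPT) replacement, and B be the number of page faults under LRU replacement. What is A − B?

-1

Under OPT: F F F . . F F . . . . . . F . . → 6 faults.
Under LRU: F F F . . F F F . . . . . F . . → 7 faults.
A − B = 6 − 7 = -1.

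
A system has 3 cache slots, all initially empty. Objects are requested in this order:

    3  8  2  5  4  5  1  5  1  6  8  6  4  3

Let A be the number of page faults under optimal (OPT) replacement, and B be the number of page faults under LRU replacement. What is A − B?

-1

Under OPT: F F F F F . F . . F . . F F → 9 faults.
Under LRU: F F F F F . F . . F F . F F → 10 faults.
A − B = 9 − 10 = -1.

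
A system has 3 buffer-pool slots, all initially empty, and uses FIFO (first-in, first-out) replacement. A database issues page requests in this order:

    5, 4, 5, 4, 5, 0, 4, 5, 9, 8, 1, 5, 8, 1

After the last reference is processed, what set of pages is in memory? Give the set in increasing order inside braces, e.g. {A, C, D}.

{1, 5, 8}

5 -> fault, frames (5)
4 -> fault, frames (5 4)
5 -> hit
4 -> hit
5 -> hit
0 -> fault, frames (5 4 0)
4 -> hit
5 -> hit
9 -> fault, evict 5, frames (4 0 9)
8 -> fault, evict 4, frames (0 9 8)
1 -> fault, evict 0, frames (9 8 1)
5 -> fault, evict 9, frames (8 1 5)
8 -> hit
1 -> hit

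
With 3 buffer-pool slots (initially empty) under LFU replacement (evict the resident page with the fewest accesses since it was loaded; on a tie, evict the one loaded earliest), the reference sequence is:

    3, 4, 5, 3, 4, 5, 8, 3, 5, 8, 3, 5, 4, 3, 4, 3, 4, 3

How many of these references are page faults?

7

3 -> fault, frames [3]
4 -> fault, frames [3, 4]
5 -> fault, frames [3, 4, 5]
3 -> hit
4 -> hit
5 -> hit
8 -> fault, evict 3, frames [4, 5, 8]
3 -> fault, evict 8, frames [4, 5, 3]
5 -> hit
8 -> fault, evict 3, frames [4, 5, 8]
3 -> fault, evict 8, frames [4, 5, 3]
5 -> hit
4 -> hit
3 -> hit
4 -> hit
3 -> hit
4 -> hit
3 -> hit
Page faults: 7.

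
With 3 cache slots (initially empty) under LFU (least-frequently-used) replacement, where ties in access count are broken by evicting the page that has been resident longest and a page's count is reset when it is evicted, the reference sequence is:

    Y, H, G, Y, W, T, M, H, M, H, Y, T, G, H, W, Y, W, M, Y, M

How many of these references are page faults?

Y: miss, frames [Y]
H: miss, frames [Y, H]
G: miss, frames [Y, H, G]
Y: hit
W: miss, evict H, frames [Y, G, W]
T: miss, evict G, frames [Y, W, T]
M: miss, evict W, frames [Y, T, M]
H: miss, evict T, frames [Y, M, H]
M: hit
H: hit
Y: hit
T: miss, evict M, frames [Y, H, T]
G: miss, evict T, frames [Y, H, G]
H: hit
W: miss, evict G, frames [Y, H, W]
Y: hit
W: hit
M: miss, evict W, frames [Y, H, M]
Y: hit
M: hit
Page faults: 11.

11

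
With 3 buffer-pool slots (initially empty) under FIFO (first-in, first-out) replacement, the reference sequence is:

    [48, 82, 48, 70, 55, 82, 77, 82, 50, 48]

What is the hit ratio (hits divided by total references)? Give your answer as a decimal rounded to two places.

48: miss, frames [48]
82: miss, frames [48, 82]
48: hit
70: miss, frames [48, 82, 70]
55: miss, evict 48, frames [82, 70, 55]
82: hit
77: miss, evict 82, frames [70, 55, 77]
82: miss, evict 70, frames [55, 77, 82]
50: miss, evict 55, frames [77, 82, 50]
48: miss, evict 77, frames [82, 50, 48]
Hits: 2 of 10 references → 2/10 = 0.2000.

0.20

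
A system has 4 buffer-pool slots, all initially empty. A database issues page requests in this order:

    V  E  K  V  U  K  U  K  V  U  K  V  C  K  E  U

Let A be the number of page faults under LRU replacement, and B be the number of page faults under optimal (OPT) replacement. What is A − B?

2

Under LRU: F F F . F . . . . . . . F . F F → 7 faults.
Under OPT: F F F . F . . . . . . . F . . . → 5 faults.
A − B = 7 − 5 = 2.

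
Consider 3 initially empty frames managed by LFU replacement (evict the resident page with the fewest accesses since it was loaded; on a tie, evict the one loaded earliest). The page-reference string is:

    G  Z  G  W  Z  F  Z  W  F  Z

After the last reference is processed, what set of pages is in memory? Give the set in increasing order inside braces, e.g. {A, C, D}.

G -> miss, frames [G]
Z -> miss, frames [G, Z]
G -> hit
W -> miss, frames [G, Z, W]
Z -> hit
F -> miss, evict W, frames [G, Z, F]
Z -> hit
W -> miss, evict F, frames [G, Z, W]
F -> miss, evict W, frames [G, Z, F]
Z -> hit

{F, G, Z}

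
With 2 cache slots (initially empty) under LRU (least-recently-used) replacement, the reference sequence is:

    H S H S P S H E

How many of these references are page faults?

5

H → miss, frames (H)
S → miss, frames (H S)
H → hit
S → hit
P → miss, evict H, frames (S P)
S → hit
H → miss, evict P, frames (S H)
E → miss, evict S, frames (H E)
Page faults: 5.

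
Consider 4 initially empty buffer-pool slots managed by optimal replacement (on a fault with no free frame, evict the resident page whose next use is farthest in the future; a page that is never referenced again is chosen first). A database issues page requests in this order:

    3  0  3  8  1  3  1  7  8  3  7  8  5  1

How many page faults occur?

6

3 → miss, frames (3)
0 → miss, frames (3 0)
3 → hit
8 → miss, frames (3 0 8)
1 → miss, frames (3 0 8 1)
3 → hit
1 → hit
7 → miss, evict 0, frames (3 8 1 7)
8 → hit
3 → hit
7 → hit
8 → hit
5 → miss, evict 7, frames (3 8 1 5)
1 → hit
Page faults: 6.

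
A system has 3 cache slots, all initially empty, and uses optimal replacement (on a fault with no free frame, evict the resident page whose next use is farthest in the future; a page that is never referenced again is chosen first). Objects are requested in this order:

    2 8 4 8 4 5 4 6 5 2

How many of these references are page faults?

5

2: fault, frames {2}
8: fault, frames {2,8}
4: fault, frames {2,8,4}
8: hit
4: hit
5: fault, evict 8, frames {2,4,5}
4: hit
6: fault, evict 4, frames {2,5,6}
5: hit
2: hit
Page faults: 5.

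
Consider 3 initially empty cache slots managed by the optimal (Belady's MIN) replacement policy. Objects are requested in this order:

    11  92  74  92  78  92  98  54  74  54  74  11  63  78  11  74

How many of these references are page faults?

9

11 → miss, frames [11]
92 → miss, frames [11, 92]
74 → miss, frames [11, 92, 74]
92 → hit
78 → miss, evict 11, frames [92, 74, 78]
92 → hit
98 → miss, evict 92, frames [74, 78, 98]
54 → miss, evict 98, frames [74, 78, 54]
74 → hit
54 → hit
74 → hit
11 → miss, evict 54, frames [74, 78, 11]
63 → miss, evict 74, frames [78, 11, 63]
78 → hit
11 → hit
74 → miss, evict 63, frames [78, 11, 74]
Page faults: 9.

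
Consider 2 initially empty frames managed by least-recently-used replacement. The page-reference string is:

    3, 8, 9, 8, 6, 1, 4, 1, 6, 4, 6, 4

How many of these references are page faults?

8

3 → miss, frames {3}
8 → miss, frames {3,8}
9 → miss, evict 3, frames {8,9}
8 → hit
6 → miss, evict 9, frames {8,6}
1 → miss, evict 8, frames {6,1}
4 → miss, evict 6, frames {1,4}
1 → hit
6 → miss, evict 4, frames {1,6}
4 → miss, evict 1, frames {6,4}
6 → hit
4 → hit
Page faults: 8.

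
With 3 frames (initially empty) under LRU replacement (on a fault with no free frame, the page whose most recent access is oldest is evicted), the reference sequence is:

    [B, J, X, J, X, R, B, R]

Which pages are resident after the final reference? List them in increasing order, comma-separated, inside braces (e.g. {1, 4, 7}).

{B, R, X}

B -> fault, frames (B)
J -> fault, frames (B J)
X -> fault, frames (B J X)
J -> hit
X -> hit
R -> fault, evict B, frames (J X R)
B -> fault, evict J, frames (X R B)
R -> hit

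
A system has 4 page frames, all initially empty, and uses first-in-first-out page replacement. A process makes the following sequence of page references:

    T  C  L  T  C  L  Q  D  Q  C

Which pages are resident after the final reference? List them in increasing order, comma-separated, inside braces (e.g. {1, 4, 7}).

T: miss, frames [T]
C: miss, frames [T, C]
L: miss, frames [T, C, L]
T: hit
C: hit
L: hit
Q: miss, frames [T, C, L, Q]
D: miss, evict T, frames [C, L, Q, D]
Q: hit
C: hit

{C, D, L, Q}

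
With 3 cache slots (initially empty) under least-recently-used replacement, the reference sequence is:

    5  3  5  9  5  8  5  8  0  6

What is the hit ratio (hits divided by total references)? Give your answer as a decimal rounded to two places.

5 -> miss, frames [5]
3 -> miss, frames [5, 3]
5 -> hit
9 -> miss, frames [3, 5, 9]
5 -> hit
8 -> miss, evict 3, frames [9, 5, 8]
5 -> hit
8 -> hit
0 -> miss, evict 9, frames [5, 8, 0]
6 -> miss, evict 5, frames [8, 0, 6]
Hits: 4 of 10 references → 4/10 = 0.4000.

0.40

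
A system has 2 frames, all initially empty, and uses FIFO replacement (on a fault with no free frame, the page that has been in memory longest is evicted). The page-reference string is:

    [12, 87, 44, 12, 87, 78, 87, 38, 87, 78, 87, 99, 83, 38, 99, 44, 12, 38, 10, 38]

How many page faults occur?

17

12: fault, frames [12]
87: fault, frames [12, 87]
44: fault, evict 12, frames [87, 44]
12: fault, evict 87, frames [44, 12]
87: fault, evict 44, frames [12, 87]
78: fault, evict 12, frames [87, 78]
87: hit
38: fault, evict 87, frames [78, 38]
87: fault, evict 78, frames [38, 87]
78: fault, evict 38, frames [87, 78]
87: hit
99: fault, evict 87, frames [78, 99]
83: fault, evict 78, frames [99, 83]
38: fault, evict 99, frames [83, 38]
99: fault, evict 83, frames [38, 99]
44: fault, evict 38, frames [99, 44]
12: fault, evict 99, frames [44, 12]
38: fault, evict 44, frames [12, 38]
10: fault, evict 12, frames [38, 10]
38: hit
Page faults: 17.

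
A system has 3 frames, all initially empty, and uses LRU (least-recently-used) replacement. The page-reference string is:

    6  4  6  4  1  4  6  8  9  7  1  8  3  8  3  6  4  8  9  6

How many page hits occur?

6

6: miss, frames (6)
4: miss, frames (6 4)
6: hit
4: hit
1: miss, frames (6 4 1)
4: hit
6: hit
8: miss, evict 1, frames (4 6 8)
9: miss, evict 4, frames (6 8 9)
7: miss, evict 6, frames (8 9 7)
1: miss, evict 8, frames (9 7 1)
8: miss, evict 9, frames (7 1 8)
3: miss, evict 7, frames (1 8 3)
8: hit
3: hit
6: miss, evict 1, frames (8 3 6)
4: miss, evict 8, frames (3 6 4)
8: miss, evict 3, frames (6 4 8)
9: miss, evict 6, frames (4 8 9)
6: miss, evict 4, frames (8 9 6)
Hits: 6.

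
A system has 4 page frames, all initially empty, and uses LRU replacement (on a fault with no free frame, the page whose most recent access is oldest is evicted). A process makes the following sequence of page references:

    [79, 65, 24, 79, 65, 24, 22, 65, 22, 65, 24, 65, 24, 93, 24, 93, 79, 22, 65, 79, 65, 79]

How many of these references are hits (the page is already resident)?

79: fault, frames (79)
65: fault, frames (79 65)
24: fault, frames (79 65 24)
79: hit
65: hit
24: hit
22: fault, frames (79 65 24 22)
65: hit
22: hit
65: hit
24: hit
65: hit
24: hit
93: fault, evict 79, frames (22 65 24 93)
24: hit
93: hit
79: fault, evict 22, frames (65 24 93 79)
22: fault, evict 65, frames (24 93 79 22)
65: fault, evict 24, frames (93 79 22 65)
79: hit
65: hit
79: hit
Hits: 14.

14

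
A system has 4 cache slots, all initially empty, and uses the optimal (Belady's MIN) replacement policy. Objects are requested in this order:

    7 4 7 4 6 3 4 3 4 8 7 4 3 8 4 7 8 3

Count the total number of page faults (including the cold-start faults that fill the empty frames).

5

7: miss, frames {7}
4: miss, frames {7,4}
7: hit
4: hit
6: miss, frames {7,4,6}
3: miss, frames {7,4,6,3}
4: hit
3: hit
4: hit
8: miss, evict 6, frames {7,4,3,8}
7: hit
4: hit
3: hit
8: hit
4: hit
7: hit
8: hit
3: hit
Page faults: 5.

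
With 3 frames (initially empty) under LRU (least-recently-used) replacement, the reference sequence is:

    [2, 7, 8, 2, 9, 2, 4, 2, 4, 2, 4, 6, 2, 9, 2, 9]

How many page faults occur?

7

2 -> fault, frames {2}
7 -> fault, frames {2,7}
8 -> fault, frames {2,7,8}
2 -> hit
9 -> fault, evict 7, frames {8,2,9}
2 -> hit
4 -> fault, evict 8, frames {9,2,4}
2 -> hit
4 -> hit
2 -> hit
4 -> hit
6 -> fault, evict 9, frames {2,4,6}
2 -> hit
9 -> fault, evict 4, frames {6,2,9}
2 -> hit
9 -> hit
Page faults: 7.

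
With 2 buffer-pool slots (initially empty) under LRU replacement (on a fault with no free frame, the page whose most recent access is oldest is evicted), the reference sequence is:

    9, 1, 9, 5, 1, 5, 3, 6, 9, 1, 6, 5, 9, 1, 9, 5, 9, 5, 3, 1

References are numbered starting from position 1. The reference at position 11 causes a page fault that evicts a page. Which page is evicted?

9

pos 1: 9 → miss, frames [9]
pos 2: 1 → miss, frames [9, 1]
pos 3: 9 → hit
pos 4: 5 → miss, evict 1, frames [9, 5]
pos 5: 1 → miss, evict 9, frames [5, 1]
pos 6: 5 → hit
pos 7: 3 → miss, evict 1, frames [5, 3]
pos 8: 6 → miss, evict 5, frames [3, 6]
pos 9: 9 → miss, evict 3, frames [6, 9]
pos 10: 1 → miss, evict 6, frames [9, 1]
pos 11: 6 → miss, evict 9, frames [1, 6]
At position 11, page 9 is evicted.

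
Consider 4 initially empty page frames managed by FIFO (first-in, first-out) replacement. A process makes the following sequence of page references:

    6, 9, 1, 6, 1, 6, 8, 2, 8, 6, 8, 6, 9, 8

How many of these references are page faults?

6 → miss, frames {6}
9 → miss, frames {6,9}
1 → miss, frames {6,9,1}
6 → hit
1 → hit
6 → hit
8 → miss, frames {6,9,1,8}
2 → miss, evict 6, frames {9,1,8,2}
8 → hit
6 → miss, evict 9, frames {1,8,2,6}
8 → hit
6 → hit
9 → miss, evict 1, frames {8,2,6,9}
8 → hit
Page faults: 7.

7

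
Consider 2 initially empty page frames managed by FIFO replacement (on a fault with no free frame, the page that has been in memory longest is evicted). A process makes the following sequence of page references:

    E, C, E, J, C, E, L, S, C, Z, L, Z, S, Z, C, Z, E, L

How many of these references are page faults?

14

E -> miss, frames [E]
C -> miss, frames [E, C]
E -> hit
J -> miss, evict E, frames [C, J]
C -> hit
E -> miss, evict C, frames [J, E]
L -> miss, evict J, frames [E, L]
S -> miss, evict E, frames [L, S]
C -> miss, evict L, frames [S, C]
Z -> miss, evict S, frames [C, Z]
L -> miss, evict C, frames [Z, L]
Z -> hit
S -> miss, evict Z, frames [L, S]
Z -> miss, evict L, frames [S, Z]
C -> miss, evict S, frames [Z, C]
Z -> hit
E -> miss, evict Z, frames [C, E]
L -> miss, evict C, frames [E, L]
Page faults: 14.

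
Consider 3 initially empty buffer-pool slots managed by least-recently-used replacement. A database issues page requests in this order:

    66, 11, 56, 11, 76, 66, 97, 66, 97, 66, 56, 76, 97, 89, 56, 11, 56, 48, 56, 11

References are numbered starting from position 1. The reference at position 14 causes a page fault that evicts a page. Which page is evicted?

pos 1: 66 -> fault, frames [66]
pos 2: 11 -> fault, frames [66, 11]
pos 3: 56 -> fault, frames [66, 11, 56]
pos 4: 11 -> hit
pos 5: 76 -> fault, evict 66, frames [56, 11, 76]
pos 6: 66 -> fault, evict 56, frames [11, 76, 66]
pos 7: 97 -> fault, evict 11, frames [76, 66, 97]
pos 8: 66 -> hit
pos 9: 97 -> hit
pos 10: 66 -> hit
pos 11: 56 -> fault, evict 76, frames [97, 66, 56]
pos 12: 76 -> fault, evict 97, frames [66, 56, 76]
pos 13: 97 -> fault, evict 66, frames [56, 76, 97]
pos 14: 89 -> fault, evict 56, frames [76, 97, 89]
At position 14, page 56 is evicted.

56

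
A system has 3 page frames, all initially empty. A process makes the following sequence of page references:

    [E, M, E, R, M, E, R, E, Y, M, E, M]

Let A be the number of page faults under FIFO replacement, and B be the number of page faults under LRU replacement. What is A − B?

1

Under FIFO: F F . F . . . . F . F F → 6 faults.
Under LRU: F F . F . . . . F F . . → 5 faults.
A − B = 6 − 5 = 1.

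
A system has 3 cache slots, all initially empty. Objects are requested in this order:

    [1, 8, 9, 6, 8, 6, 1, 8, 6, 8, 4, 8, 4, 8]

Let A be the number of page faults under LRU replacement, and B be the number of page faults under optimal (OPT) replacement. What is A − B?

Under LRU: F F F F . . F . . . F . . . → 6 faults.
Under OPT: F F F F . . . . . . F . . . → 5 faults.
A − B = 6 − 5 = 1.

1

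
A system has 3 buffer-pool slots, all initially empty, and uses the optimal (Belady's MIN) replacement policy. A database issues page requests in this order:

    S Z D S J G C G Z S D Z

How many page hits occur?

4

S: miss, frames {S}
Z: miss, frames {S,Z}
D: miss, frames {S,Z,D}
S: hit
J: miss, evict D, frames {S,Z,J}
G: miss, evict J, frames {S,Z,G}
C: miss, evict S, frames {Z,G,C}
G: hit
Z: hit
S: miss, evict C, frames {Z,G,S}
D: miss, evict S, frames {Z,G,D}
Z: hit
Hits: 4.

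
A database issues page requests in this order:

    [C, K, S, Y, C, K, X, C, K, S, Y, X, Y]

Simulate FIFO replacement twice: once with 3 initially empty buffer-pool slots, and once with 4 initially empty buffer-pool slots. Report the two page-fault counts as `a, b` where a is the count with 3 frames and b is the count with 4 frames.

3 frames: F F F F F F F . . F F . . → 9 faults.
4 frames: F F F F . . F F F F F F . → 10 faults.
10 > 9: adding a frame increased faults — Belady's anomaly.

9, 10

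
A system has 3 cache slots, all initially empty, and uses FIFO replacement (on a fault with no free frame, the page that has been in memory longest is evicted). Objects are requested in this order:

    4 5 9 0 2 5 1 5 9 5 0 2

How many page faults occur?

4: miss, frames (4)
5: miss, frames (4 5)
9: miss, frames (4 5 9)
0: miss, evict 4, frames (5 9 0)
2: miss, evict 5, frames (9 0 2)
5: miss, evict 9, frames (0 2 5)
1: miss, evict 0, frames (2 5 1)
5: hit
9: miss, evict 2, frames (5 1 9)
5: hit
0: miss, evict 5, frames (1 9 0)
2: miss, evict 1, frames (9 0 2)
Page faults: 10.

10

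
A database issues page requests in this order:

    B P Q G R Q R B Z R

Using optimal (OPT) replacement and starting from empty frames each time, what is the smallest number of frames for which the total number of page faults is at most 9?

f=1: 10 faults
f=2: 7 faults
f=3: 6 faults
f=4: 6 faults
f=5: 6 faults
f=6: 6 faults
Smallest f with faults ≤ 9 is 2.

2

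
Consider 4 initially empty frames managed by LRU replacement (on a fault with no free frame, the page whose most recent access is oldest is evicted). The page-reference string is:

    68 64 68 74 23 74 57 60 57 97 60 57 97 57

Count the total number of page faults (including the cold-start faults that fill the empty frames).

68 → miss, frames [68]
64 → miss, frames [68, 64]
68 → hit
74 → miss, frames [64, 68, 74]
23 → miss, frames [64, 68, 74, 23]
74 → hit
57 → miss, evict 64, frames [68, 23, 74, 57]
60 → miss, evict 68, frames [23, 74, 57, 60]
57 → hit
97 → miss, evict 23, frames [74, 60, 57, 97]
60 → hit
57 → hit
97 → hit
57 → hit
Page faults: 7.

7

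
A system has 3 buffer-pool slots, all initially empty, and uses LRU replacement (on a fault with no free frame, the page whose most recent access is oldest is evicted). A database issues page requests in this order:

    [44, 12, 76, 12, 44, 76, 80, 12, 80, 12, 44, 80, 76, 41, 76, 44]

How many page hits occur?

44: miss, frames {44}
12: miss, frames {44,12}
76: miss, frames {44,12,76}
12: hit
44: hit
76: hit
80: miss, evict 12, frames {44,76,80}
12: miss, evict 44, frames {76,80,12}
80: hit
12: hit
44: miss, evict 76, frames {80,12,44}
80: hit
76: miss, evict 12, frames {44,80,76}
41: miss, evict 44, frames {80,76,41}
76: hit
44: miss, evict 80, frames {41,76,44}
Hits: 7.

7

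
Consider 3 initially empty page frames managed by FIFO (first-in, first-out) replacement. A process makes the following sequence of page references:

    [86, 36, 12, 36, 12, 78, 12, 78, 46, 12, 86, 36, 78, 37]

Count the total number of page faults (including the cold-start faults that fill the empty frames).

9

86 -> fault, frames (86)
36 -> fault, frames (86 36)
12 -> fault, frames (86 36 12)
36 -> hit
12 -> hit
78 -> fault, evict 86, frames (36 12 78)
12 -> hit
78 -> hit
46 -> fault, evict 36, frames (12 78 46)
12 -> hit
86 -> fault, evict 12, frames (78 46 86)
36 -> fault, evict 78, frames (46 86 36)
78 -> fault, evict 46, frames (86 36 78)
37 -> fault, evict 86, frames (36 78 37)
Page faults: 9.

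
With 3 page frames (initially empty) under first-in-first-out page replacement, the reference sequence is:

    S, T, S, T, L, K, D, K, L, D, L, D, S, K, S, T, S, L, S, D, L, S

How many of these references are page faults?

10

S: fault, frames (S)
T: fault, frames (S T)
S: hit
T: hit
L: fault, frames (S T L)
K: fault, evict S, frames (T L K)
D: fault, evict T, frames (L K D)
K: hit
L: hit
D: hit
L: hit
D: hit
S: fault, evict L, frames (K D S)
K: hit
S: hit
T: fault, evict K, frames (D S T)
S: hit
L: fault, evict D, frames (S T L)
S: hit
D: fault, evict S, frames (T L D)
L: hit
S: fault, evict T, frames (L D S)
Page faults: 10.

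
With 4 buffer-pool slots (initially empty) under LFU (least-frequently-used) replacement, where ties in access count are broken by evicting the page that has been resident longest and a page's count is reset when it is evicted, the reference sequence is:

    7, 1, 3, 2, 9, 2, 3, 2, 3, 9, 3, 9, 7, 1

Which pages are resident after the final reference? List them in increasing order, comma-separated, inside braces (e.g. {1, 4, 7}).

7: miss, frames [7]
1: miss, frames [7, 1]
3: miss, frames [7, 1, 3]
2: miss, frames [7, 1, 3, 2]
9: miss, evict 7, frames [1, 3, 2, 9]
2: hit
3: hit
2: hit
3: hit
9: hit
3: hit
9: hit
7: miss, evict 1, frames [3, 2, 9, 7]
1: miss, evict 7, frames [3, 2, 9, 1]

{1, 2, 3, 9}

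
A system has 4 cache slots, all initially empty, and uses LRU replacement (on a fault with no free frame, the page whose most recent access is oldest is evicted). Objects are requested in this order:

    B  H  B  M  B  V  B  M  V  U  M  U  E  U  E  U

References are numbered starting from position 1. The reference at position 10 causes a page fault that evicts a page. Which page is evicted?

H

pos 1: B: fault, frames {B}
pos 2: H: fault, frames {B,H}
pos 3: B: hit
pos 4: M: fault, frames {H,B,M}
pos 5: B: hit
pos 6: V: fault, frames {H,M,B,V}
pos 7: B: hit
pos 8: M: hit
pos 9: V: hit
pos 10: U: fault, evict H, frames {B,M,V,U}
At position 10, page H is evicted.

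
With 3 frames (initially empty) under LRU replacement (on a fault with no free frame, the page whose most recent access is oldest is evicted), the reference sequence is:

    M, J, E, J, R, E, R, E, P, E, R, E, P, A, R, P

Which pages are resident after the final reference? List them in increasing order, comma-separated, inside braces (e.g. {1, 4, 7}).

M: fault, frames (M)
J: fault, frames (M J)
E: fault, frames (M J E)
J: hit
R: fault, evict M, frames (E J R)
E: hit
R: hit
E: hit
P: fault, evict J, frames (R E P)
E: hit
R: hit
E: hit
P: hit
A: fault, evict R, frames (E P A)
R: fault, evict E, frames (P A R)
P: hit

{A, P, R}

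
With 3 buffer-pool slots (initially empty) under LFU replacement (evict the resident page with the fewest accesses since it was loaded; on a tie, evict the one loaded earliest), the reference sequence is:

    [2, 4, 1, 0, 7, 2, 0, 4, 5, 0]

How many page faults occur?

2 → fault, frames [2]
4 → fault, frames [2, 4]
1 → fault, frames [2, 4, 1]
0 → fault, evict 2, frames [4, 1, 0]
7 → fault, evict 4, frames [1, 0, 7]
2 → fault, evict 1, frames [0, 7, 2]
0 → hit
4 → fault, evict 7, frames [0, 2, 4]
5 → fault, evict 2, frames [0, 4, 5]
0 → hit
Page faults: 8.

8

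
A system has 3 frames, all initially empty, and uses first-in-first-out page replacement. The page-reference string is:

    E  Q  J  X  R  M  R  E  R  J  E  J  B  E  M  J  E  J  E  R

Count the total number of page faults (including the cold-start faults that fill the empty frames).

13

E: miss, frames {E}
Q: miss, frames {E,Q}
J: miss, frames {E,Q,J}
X: miss, evict E, frames {Q,J,X}
R: miss, evict Q, frames {J,X,R}
M: miss, evict J, frames {X,R,M}
R: hit
E: miss, evict X, frames {R,M,E}
R: hit
J: miss, evict R, frames {M,E,J}
E: hit
J: hit
B: miss, evict M, frames {E,J,B}
E: hit
M: miss, evict E, frames {J,B,M}
J: hit
E: miss, evict J, frames {B,M,E}
J: miss, evict B, frames {M,E,J}
E: hit
R: miss, evict M, frames {E,J,R}
Page faults: 13.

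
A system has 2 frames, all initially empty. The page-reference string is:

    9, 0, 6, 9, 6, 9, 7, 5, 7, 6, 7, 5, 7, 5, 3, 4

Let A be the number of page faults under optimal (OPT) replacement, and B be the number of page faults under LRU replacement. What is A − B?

-1

Under OPT: F F F . . . F F . F . F . . F F → 9 faults.
Under LRU: F F F F . . F F . F . F . . F F → 10 faults.
A − B = 9 − 10 = -1.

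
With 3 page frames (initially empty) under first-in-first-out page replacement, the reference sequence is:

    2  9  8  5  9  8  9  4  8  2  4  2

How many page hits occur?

2: fault, frames (2)
9: fault, frames (2 9)
8: fault, frames (2 9 8)
5: fault, evict 2, frames (9 8 5)
9: hit
8: hit
9: hit
4: fault, evict 9, frames (8 5 4)
8: hit
2: fault, evict 8, frames (5 4 2)
4: hit
2: hit
Hits: 6.

6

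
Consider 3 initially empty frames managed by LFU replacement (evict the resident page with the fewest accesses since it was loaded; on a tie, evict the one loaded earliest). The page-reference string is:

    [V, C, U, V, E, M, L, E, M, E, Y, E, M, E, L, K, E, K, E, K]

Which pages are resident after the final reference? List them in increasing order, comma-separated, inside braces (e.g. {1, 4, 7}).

{E, K, V}

V: fault, frames [V]
C: fault, frames [V, C]
U: fault, frames [V, C, U]
V: hit
E: fault, evict C, frames [V, U, E]
M: fault, evict U, frames [V, E, M]
L: fault, evict E, frames [V, M, L]
E: fault, evict M, frames [V, L, E]
M: fault, evict L, frames [V, E, M]
E: hit
Y: fault, evict M, frames [V, E, Y]
E: hit
M: fault, evict Y, frames [V, E, M]
E: hit
L: fault, evict M, frames [V, E, L]
K: fault, evict L, frames [V, E, K]
E: hit
K: hit
E: hit
K: hit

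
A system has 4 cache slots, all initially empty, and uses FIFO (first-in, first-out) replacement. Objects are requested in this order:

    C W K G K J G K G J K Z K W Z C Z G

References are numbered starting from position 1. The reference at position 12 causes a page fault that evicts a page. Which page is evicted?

pos 1: C: fault, frames [C]
pos 2: W: fault, frames [C, W]
pos 3: K: fault, frames [C, W, K]
pos 4: G: fault, frames [C, W, K, G]
pos 5: K: hit
pos 6: J: fault, evict C, frames [W, K, G, J]
pos 7: G: hit
pos 8: K: hit
pos 9: G: hit
pos 10: J: hit
pos 11: K: hit
pos 12: Z: fault, evict W, frames [K, G, J, Z]
At position 12, page W is evicted.

W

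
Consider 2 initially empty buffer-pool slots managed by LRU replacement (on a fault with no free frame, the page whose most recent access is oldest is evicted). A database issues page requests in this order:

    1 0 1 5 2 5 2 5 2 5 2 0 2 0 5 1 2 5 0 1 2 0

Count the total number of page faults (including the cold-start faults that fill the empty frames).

13

1: miss, frames (1)
0: miss, frames (1 0)
1: hit
5: miss, evict 0, frames (1 5)
2: miss, evict 1, frames (5 2)
5: hit
2: hit
5: hit
2: hit
5: hit
2: hit
0: miss, evict 5, frames (2 0)
2: hit
0: hit
5: miss, evict 2, frames (0 5)
1: miss, evict 0, frames (5 1)
2: miss, evict 5, frames (1 2)
5: miss, evict 1, frames (2 5)
0: miss, evict 2, frames (5 0)
1: miss, evict 5, frames (0 1)
2: miss, evict 0, frames (1 2)
0: miss, evict 1, frames (2 0)
Page faults: 13.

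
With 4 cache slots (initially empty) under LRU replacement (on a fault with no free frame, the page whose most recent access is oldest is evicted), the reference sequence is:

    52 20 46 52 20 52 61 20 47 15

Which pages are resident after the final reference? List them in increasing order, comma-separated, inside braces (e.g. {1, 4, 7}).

52 -> fault, frames [52]
20 -> fault, frames [52, 20]
46 -> fault, frames [52, 20, 46]
52 -> hit
20 -> hit
52 -> hit
61 -> fault, frames [46, 20, 52, 61]
20 -> hit
47 -> fault, evict 46, frames [52, 61, 20, 47]
15 -> fault, evict 52, frames [61, 20, 47, 15]

{15, 20, 47, 61}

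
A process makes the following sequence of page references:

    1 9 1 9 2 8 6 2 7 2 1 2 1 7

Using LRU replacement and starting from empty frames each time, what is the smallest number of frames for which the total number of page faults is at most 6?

6

f=1: 14 faults
f=2: 9 faults
f=3: 7 faults
f=4: 7 faults
f=5: 7 faults
f=6: 6 faults
Smallest f with faults ≤ 6 is 6.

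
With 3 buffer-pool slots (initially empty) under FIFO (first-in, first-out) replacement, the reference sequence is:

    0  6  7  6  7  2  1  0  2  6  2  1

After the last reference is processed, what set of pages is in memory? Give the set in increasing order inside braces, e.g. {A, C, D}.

0: fault, frames [0]
6: fault, frames [0, 6]
7: fault, frames [0, 6, 7]
6: hit
7: hit
2: fault, evict 0, frames [6, 7, 2]
1: fault, evict 6, frames [7, 2, 1]
0: fault, evict 7, frames [2, 1, 0]
2: hit
6: fault, evict 2, frames [1, 0, 6]
2: fault, evict 1, frames [0, 6, 2]
1: fault, evict 0, frames [6, 2, 1]

{1, 2, 6}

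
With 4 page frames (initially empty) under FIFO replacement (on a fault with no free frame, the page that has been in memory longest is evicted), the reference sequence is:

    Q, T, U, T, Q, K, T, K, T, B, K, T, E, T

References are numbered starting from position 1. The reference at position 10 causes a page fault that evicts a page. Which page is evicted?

Q

pos 1: Q → miss, frames (Q)
pos 2: T → miss, frames (Q T)
pos 3: U → miss, frames (Q T U)
pos 4: T → hit
pos 5: Q → hit
pos 6: K → miss, frames (Q T U K)
pos 7: T → hit
pos 8: K → hit
pos 9: T → hit
pos 10: B → miss, evict Q, frames (T U K B)
At position 10, page Q is evicted.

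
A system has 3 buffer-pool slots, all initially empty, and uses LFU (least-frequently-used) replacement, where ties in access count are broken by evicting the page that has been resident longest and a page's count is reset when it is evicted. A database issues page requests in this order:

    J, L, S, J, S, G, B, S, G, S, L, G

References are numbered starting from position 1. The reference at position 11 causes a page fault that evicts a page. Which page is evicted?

G

pos 1: J → fault, frames {J}
pos 2: L → fault, frames {J,L}
pos 3: S → fault, frames {J,L,S}
pos 4: J → hit
pos 5: S → hit
pos 6: G → fault, evict L, frames {J,S,G}
pos 7: B → fault, evict G, frames {J,S,B}
pos 8: S → hit
pos 9: G → fault, evict B, frames {J,S,G}
pos 10: S → hit
pos 11: L → fault, evict G, frames {J,S,L}
At position 11, page G is evicted.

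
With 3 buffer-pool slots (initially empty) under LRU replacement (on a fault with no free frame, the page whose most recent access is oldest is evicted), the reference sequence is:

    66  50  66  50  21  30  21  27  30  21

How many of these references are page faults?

5

66 -> miss, frames {66}
50 -> miss, frames {66,50}
66 -> hit
50 -> hit
21 -> miss, frames {66,50,21}
30 -> miss, evict 66, frames {50,21,30}
21 -> hit
27 -> miss, evict 50, frames {30,21,27}
30 -> hit
21 -> hit
Page faults: 5.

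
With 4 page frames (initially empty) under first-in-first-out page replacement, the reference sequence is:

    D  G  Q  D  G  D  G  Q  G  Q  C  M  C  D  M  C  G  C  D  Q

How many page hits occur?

D: fault, frames {D}
G: fault, frames {D,G}
Q: fault, frames {D,G,Q}
D: hit
G: hit
D: hit
G: hit
Q: hit
G: hit
Q: hit
C: fault, frames {D,G,Q,C}
M: fault, evict D, frames {G,Q,C,M}
C: hit
D: fault, evict G, frames {Q,C,M,D}
M: hit
C: hit
G: fault, evict Q, frames {C,M,D,G}
C: hit
D: hit
Q: fault, evict C, frames {M,D,G,Q}
Hits: 12.

12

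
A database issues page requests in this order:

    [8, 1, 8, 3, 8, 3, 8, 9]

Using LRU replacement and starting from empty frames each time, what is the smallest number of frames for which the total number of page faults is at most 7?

f=1: 8 faults
f=2: 4 faults
f=3: 4 faults
f=4: 4 faults
Smallest f with faults ≤ 7 is 2.

2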